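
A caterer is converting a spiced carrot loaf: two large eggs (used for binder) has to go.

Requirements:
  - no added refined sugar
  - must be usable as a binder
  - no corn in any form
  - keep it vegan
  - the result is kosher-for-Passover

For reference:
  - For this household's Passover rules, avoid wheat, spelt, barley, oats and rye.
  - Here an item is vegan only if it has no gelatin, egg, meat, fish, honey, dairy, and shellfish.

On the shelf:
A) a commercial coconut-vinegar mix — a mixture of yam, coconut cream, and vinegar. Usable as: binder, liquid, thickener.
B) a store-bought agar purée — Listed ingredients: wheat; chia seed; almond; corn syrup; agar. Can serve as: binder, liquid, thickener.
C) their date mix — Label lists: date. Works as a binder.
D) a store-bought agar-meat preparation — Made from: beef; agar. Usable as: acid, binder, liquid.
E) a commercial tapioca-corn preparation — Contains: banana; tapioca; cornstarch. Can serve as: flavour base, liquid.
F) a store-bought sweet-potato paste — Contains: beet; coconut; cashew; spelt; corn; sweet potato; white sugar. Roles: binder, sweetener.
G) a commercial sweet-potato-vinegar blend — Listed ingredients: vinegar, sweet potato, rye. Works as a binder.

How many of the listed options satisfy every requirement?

A: all constraints satisfied — keep
B: has wheat, so not kosher-for-Passover; has corn syrup, so not corn-free — out
C: only date; none excluded — OK
D: has beef, so not vegan — out
E: not usable as a binder; has cornstarch, so not corn-free — reject
F: has spelt, so not kosher-for-Passover; has corn, so not corn-free (and 1 more) — no
G: has rye, so not kosher-for-Passover — out

2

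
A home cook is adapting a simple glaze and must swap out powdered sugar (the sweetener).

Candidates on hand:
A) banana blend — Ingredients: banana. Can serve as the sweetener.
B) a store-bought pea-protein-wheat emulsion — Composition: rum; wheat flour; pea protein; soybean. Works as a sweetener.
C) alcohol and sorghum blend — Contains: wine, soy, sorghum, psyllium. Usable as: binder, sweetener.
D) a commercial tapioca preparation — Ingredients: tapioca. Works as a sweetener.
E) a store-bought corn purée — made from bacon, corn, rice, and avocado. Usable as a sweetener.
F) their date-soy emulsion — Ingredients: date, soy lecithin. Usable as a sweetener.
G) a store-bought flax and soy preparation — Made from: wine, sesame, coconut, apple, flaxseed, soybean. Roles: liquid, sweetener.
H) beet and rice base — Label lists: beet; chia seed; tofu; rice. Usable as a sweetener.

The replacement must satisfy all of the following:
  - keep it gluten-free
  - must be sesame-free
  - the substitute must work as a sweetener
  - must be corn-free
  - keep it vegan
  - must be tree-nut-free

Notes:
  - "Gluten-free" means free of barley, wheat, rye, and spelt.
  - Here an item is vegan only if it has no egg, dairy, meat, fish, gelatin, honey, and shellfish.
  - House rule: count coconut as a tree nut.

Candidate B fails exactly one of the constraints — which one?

gluten-free

usable as a sweetener: satisfied
gluten-free: has wheat flour — fails
vegan: satisfied
sesame-free: satisfied
corn-free: satisfied
tree-nut-free: satisfied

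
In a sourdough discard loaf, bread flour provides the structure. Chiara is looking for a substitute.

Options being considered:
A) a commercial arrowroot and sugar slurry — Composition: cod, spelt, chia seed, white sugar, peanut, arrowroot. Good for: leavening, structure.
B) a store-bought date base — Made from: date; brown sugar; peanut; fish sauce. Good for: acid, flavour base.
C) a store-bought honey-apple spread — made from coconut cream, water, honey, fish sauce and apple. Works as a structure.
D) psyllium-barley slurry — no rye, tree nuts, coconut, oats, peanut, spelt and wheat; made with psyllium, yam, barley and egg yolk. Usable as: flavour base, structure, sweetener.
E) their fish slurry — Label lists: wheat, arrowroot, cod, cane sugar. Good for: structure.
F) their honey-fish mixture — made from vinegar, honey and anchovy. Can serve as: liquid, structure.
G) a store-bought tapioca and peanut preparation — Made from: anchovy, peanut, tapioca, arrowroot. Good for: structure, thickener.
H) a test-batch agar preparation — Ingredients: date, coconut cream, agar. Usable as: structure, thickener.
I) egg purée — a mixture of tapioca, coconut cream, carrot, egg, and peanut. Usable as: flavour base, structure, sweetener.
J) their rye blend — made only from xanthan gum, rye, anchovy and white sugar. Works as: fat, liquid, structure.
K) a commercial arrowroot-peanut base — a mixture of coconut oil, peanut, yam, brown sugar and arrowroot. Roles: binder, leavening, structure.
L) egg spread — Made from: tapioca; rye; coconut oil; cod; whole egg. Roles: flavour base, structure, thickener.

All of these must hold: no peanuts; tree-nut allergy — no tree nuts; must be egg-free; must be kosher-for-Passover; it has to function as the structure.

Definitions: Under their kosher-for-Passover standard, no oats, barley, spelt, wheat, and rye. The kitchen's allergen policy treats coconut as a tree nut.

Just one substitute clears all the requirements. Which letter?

A: has spelt, so not kosher-for-Passover; has peanut, so not peanut-free — no
B: not usable as a structure; has peanut, so not peanut-free — out
C: has coconut cream, so not tree-nut-free — reject
D: has barley, so not kosher-for-Passover; has egg yolk, so not egg-free — reject
E: has wheat, so not kosher-for-Passover — reject
F: no peanut, no egg — OK
G: has peanut, so not peanut-free — out
H: has coconut cream, so not tree-nut-free — out
I: has peanut, so not peanut-free; has coconut cream, so not tree-nut-free (and 1 more) — reject
J: has rye, so not kosher-for-Passover — no
K: has peanut, so not peanut-free; has coconut oil, so not tree-nut-free — no
L: has rye, so not kosher-for-Passover; has coconut oil, so not tree-nut-free (and 1 more) — no

F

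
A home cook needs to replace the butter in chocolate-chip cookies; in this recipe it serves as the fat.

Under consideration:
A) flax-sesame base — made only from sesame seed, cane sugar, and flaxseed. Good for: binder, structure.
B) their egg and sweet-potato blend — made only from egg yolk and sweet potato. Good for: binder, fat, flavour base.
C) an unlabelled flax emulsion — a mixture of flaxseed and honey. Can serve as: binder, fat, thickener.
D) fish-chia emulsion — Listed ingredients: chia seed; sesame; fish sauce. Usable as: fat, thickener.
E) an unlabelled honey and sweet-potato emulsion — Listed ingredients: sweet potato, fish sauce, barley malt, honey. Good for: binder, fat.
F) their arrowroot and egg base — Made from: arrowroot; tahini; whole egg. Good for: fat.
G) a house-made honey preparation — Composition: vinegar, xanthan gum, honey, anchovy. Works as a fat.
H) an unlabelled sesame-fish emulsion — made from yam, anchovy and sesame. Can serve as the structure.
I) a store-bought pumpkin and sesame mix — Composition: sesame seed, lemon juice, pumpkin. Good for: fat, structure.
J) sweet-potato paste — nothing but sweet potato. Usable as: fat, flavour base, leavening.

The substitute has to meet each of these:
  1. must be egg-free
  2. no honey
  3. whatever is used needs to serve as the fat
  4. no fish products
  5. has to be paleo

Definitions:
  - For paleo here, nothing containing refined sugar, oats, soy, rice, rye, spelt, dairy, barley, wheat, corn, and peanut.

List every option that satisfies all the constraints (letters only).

I, J

A: not usable as a fat; has cane sugar, so not paleo — reject
B: has egg yolk, so not egg-free — out
C: has honey, so not honey-free — no
D: has fish sauce, so not fish-free — reject
E: has barley malt, so not paleo; has honey, so not honey-free (and 1 more) — reject
F: has whole egg, so not egg-free — out
G: has honey, so not honey-free; has anchovy, so not fish-free — no
H: not usable as a fat; has anchovy, so not fish-free — out
I: works as a fat, paleo, no honey — OK
J: only sweet potato; none excluded — valid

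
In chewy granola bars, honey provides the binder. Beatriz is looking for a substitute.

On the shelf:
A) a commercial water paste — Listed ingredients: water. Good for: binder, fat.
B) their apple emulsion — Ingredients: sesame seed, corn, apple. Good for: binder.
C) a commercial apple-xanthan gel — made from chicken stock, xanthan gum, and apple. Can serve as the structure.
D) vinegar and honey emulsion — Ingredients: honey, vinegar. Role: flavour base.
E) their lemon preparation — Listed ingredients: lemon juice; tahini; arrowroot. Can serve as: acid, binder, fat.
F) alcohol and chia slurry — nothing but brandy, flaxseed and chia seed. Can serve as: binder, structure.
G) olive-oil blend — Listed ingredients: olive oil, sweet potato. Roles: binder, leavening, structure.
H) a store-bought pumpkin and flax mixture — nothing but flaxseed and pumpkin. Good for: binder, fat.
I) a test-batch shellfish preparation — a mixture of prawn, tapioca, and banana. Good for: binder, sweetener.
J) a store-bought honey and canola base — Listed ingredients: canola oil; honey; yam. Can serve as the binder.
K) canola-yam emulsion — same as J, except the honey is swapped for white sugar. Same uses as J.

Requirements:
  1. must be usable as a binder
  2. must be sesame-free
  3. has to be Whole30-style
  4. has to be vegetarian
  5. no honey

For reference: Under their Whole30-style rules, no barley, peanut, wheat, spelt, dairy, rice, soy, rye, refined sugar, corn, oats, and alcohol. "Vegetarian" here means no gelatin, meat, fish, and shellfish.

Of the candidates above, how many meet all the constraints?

3

A: every rule checks out — valid
B: has corn, so not Whole30-style; has sesame seed, so not sesame-free — no
C: not usable as a binder; has chicken stock, so not vegetarian — no
D: not usable as a binder; has honey, so not honey-free — out
E: has tahini, so not sesame-free — no
F: has brandy, so not Whole30-style — reject
G: only sweet potato and olive oil; none excluded — valid
H: nothing on the exclusion list — OK
I: has prawn, so not vegetarian — reject
J: has honey, so not honey-free — out
K: has white sugar, so not Whole30-style — reject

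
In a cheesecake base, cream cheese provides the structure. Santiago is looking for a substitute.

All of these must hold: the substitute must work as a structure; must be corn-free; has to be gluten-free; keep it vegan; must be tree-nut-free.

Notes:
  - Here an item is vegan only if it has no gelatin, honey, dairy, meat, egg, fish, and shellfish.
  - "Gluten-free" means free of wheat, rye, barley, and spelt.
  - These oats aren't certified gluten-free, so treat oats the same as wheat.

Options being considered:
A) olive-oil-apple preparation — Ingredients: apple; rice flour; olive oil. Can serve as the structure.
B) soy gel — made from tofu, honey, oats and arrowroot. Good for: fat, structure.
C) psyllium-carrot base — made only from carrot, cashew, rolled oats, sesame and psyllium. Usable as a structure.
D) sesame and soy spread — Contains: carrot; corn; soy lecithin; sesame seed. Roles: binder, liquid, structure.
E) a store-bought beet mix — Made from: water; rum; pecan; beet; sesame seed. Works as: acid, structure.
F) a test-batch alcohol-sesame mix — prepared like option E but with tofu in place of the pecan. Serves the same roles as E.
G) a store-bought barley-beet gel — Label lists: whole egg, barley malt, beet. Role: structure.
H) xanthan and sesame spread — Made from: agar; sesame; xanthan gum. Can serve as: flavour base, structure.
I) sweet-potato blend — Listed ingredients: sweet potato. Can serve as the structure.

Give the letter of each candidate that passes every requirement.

A, F, H, I

A: only rice flour, apple, and olive oil; none excluded — keep
B: has honey, so not vegan; has oats, so not gluten-free — reject
C: has rolled oats, so not gluten-free; has cashew, so not tree-nut-free — no
D: has corn, so not corn-free — no
E: has pecan, so not tree-nut-free — no
F: every rule checks out — valid
G: has whole egg, so not vegan; has barley malt, so not gluten-free — out
H: only sesame, xanthan gum and agar; none excluded — OK
I: works as a structure, vegan, no corn — keep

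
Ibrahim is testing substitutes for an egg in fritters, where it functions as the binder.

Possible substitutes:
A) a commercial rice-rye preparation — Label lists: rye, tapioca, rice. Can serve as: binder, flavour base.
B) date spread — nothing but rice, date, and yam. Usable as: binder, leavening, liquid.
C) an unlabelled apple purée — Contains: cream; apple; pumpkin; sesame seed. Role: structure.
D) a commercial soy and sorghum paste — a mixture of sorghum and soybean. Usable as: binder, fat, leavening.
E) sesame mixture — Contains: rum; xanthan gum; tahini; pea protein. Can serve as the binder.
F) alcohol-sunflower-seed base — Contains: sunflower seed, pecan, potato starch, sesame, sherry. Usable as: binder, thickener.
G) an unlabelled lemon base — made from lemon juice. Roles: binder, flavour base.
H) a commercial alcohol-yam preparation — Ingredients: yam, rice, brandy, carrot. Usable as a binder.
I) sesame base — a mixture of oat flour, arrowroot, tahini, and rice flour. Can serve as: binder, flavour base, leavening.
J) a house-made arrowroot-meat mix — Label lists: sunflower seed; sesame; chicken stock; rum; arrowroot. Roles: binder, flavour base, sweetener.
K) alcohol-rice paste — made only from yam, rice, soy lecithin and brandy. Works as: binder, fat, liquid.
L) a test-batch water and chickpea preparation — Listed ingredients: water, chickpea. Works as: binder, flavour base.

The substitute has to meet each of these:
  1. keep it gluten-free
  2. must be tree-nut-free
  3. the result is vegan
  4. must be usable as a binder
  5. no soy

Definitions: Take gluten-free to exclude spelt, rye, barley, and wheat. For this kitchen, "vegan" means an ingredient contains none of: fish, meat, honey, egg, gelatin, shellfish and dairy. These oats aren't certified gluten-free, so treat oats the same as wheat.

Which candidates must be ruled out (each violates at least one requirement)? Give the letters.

A, C, D, F, I, J, K

A: has rye, so not gluten-free — no
B: only rice, date, and yam; none excluded — valid
C: not usable as a binder; has cream, so not vegan — out
D: has soybean, so not soy-free — no
E: nothing on the exclusion list — OK
F: has pecan, so not tree-nut-free — reject
G: nothing on the exclusion list — OK
H: brandy and rice etc. — none of it excluded — valid
I: has oat flour, so not gluten-free — no
J: has chicken stock, so not vegan — no
K: has soy lecithin, so not soy-free — no
L: every rule checks out — OK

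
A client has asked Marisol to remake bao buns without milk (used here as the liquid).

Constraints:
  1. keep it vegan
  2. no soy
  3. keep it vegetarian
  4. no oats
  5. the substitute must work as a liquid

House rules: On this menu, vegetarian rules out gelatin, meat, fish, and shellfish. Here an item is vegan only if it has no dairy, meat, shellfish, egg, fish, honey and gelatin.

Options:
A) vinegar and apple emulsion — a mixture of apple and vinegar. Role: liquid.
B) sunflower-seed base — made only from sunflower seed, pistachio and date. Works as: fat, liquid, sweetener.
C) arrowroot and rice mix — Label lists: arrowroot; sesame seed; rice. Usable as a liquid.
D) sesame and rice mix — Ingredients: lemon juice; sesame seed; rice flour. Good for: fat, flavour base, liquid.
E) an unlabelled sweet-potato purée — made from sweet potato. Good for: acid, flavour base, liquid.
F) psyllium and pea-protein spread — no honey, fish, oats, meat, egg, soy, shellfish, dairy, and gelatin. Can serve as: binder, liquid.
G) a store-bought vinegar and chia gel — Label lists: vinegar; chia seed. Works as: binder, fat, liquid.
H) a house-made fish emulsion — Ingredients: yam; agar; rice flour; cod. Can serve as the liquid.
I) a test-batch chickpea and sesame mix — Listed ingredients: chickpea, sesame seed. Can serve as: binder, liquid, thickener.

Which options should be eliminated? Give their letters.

A: only apple and vinegar; none excluded — keep
B: every rule checks out — valid
C: only rice, sesame seed and arrowroot; none excluded — keep
D: works as a liquid, vegan, no soy — valid
E: all constraints satisfied — keep
F: no oats, vegetarian — keep
G: every rule checks out — valid
H: has cod, so not vegetarian; has cod, so not vegan — out
I: only sesame seed and chickpea; none excluded — valid

H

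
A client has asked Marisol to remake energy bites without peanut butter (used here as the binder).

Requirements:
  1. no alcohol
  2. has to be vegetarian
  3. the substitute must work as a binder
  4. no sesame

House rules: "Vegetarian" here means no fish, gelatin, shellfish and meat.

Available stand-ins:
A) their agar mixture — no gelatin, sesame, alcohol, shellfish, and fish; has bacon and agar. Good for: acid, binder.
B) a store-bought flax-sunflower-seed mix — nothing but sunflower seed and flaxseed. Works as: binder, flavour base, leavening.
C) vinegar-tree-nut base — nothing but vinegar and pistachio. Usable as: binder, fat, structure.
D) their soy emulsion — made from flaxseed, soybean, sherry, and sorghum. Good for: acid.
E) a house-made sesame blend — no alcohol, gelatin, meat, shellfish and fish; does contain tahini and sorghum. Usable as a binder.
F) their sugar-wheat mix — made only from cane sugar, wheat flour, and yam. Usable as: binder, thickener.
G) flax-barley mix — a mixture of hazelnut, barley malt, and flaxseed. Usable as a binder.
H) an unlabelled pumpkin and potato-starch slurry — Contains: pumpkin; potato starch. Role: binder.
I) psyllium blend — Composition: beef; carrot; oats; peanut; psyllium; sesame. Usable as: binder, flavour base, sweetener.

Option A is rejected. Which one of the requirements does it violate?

usable as a binder: satisfied
vegetarian: has bacon — fails
alcohol-free: satisfied
sesame-free: satisfied

vegetarian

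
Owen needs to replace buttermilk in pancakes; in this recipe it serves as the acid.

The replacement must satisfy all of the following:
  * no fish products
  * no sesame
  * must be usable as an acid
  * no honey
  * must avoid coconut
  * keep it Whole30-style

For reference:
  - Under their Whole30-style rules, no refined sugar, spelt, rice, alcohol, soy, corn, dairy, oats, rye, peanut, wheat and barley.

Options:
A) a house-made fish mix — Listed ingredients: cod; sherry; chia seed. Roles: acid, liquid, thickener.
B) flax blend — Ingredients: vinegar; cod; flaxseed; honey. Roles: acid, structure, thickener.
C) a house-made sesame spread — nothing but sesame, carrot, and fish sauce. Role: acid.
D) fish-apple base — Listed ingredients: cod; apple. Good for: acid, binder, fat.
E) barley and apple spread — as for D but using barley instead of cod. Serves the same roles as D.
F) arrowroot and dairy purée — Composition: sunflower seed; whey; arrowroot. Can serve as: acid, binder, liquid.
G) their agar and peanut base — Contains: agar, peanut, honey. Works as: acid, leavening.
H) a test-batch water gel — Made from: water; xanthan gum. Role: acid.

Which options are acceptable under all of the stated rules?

A: has sherry, so not Whole30-style; has cod, so not fish-free — no
B: has honey, so not honey-free; has cod, so not fish-free — no
C: has sesame, so not sesame-free; has fish sauce, so not fish-free — no
D: has cod, so not fish-free — out
E: has barley, so not Whole30-style — no
F: has whey, so not Whole30-style — reject
G: has peanut, so not Whole30-style; has honey, so not honey-free — no
H: only xanthan gum and water; none excluded — keep

H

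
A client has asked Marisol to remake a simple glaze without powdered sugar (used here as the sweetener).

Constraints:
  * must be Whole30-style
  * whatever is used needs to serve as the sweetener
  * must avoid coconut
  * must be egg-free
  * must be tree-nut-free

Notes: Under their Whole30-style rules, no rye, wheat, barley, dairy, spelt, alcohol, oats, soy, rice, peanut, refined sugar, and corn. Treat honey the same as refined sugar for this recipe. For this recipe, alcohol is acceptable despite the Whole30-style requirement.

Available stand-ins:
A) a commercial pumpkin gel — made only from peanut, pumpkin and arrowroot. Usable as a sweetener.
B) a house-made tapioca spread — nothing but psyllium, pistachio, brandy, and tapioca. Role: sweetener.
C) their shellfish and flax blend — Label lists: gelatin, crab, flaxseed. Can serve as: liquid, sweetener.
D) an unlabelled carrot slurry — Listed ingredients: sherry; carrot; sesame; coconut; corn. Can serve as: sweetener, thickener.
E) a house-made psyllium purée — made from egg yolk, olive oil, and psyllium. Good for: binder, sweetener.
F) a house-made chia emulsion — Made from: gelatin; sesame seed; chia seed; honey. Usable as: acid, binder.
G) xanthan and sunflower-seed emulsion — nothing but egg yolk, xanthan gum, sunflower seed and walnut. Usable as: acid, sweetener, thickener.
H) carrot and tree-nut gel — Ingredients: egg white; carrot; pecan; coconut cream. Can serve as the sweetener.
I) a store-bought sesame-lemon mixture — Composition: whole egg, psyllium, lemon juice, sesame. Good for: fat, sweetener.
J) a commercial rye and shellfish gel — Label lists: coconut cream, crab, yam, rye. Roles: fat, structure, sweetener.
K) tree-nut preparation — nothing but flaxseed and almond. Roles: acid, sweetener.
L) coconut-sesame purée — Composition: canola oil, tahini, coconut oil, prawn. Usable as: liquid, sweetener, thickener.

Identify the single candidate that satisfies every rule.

A: has peanut, so not Whole30-style — no
B: has pistachio, so not tree-nut-free — no
C: works as a sweetener, no egg, no coconut — OK
D: has corn, so not Whole30-style; has coconut, so not coconut-free — reject
E: has egg yolk, so not egg-free — reject
F: not usable as a sweetener; has honey, so not Whole30-style — out
G: has walnut, so not tree-nut-free; has egg yolk, so not egg-free — out
H: has pecan, so not tree-nut-free; has coconut cream, so not coconut-free (and 1 more) — no
I: has whole egg, so not egg-free — reject
J: has rye, so not Whole30-style; has coconut cream, so not coconut-free — no
K: has almond, so not tree-nut-free — out
L: has coconut oil, so not coconut-free — out

C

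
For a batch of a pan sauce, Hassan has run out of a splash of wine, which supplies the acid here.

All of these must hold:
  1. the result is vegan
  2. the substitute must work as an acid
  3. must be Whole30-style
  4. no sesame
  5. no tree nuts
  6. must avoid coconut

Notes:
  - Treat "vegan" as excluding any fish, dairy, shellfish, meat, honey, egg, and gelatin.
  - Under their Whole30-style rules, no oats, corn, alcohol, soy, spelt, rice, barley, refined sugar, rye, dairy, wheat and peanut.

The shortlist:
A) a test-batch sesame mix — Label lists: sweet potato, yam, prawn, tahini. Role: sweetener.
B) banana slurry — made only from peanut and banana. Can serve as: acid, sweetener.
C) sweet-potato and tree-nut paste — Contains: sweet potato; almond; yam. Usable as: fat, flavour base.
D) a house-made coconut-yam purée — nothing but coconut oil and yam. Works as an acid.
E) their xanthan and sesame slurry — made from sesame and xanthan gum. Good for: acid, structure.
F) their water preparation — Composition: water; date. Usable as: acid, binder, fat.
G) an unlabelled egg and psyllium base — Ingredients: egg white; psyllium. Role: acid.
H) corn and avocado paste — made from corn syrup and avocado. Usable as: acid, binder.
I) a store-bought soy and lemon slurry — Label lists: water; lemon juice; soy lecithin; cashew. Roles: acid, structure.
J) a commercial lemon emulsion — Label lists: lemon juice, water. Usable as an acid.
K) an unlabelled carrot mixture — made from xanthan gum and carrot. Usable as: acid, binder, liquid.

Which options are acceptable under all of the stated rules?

A: not usable as an acid; has prawn, so not vegan (and 1 more) — reject
B: has peanut, so not Whole30-style — reject
C: not usable as an acid; has almond, so not tree-nut-free — no
D: has coconut oil, so not coconut-free — no
E: has sesame, so not sesame-free — no
F: nothing on the exclusion list — valid
G: has egg white, so not vegan — out
H: has corn syrup, so not Whole30-style — reject
I: has soy lecithin, so not Whole30-style; has cashew, so not tree-nut-free — no
J: vegan, Whole30-style — keep
K: vegan, no tree nuts — OK

F, J, K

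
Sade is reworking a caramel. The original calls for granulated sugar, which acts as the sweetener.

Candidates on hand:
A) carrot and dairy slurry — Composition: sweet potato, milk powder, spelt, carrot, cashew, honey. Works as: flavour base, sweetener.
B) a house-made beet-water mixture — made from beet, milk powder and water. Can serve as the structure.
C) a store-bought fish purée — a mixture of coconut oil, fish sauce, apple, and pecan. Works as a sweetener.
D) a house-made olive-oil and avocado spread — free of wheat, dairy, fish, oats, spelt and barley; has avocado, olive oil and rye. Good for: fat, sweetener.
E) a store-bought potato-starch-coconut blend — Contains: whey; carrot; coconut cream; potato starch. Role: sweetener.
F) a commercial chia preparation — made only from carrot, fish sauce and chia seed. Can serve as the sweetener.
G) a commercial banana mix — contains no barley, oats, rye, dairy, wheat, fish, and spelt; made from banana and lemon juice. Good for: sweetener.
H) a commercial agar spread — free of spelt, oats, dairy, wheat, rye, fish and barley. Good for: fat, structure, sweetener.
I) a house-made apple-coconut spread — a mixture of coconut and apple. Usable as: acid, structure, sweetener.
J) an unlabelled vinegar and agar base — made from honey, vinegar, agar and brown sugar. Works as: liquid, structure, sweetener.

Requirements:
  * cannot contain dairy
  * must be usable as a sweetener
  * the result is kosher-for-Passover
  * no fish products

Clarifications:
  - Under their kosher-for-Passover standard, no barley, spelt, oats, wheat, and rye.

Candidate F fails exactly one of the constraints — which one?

usable as a sweetener: satisfied
kosher-for-Passover: satisfied
dairy-free: satisfied
fish-free: has fish sauce — fails

fish-free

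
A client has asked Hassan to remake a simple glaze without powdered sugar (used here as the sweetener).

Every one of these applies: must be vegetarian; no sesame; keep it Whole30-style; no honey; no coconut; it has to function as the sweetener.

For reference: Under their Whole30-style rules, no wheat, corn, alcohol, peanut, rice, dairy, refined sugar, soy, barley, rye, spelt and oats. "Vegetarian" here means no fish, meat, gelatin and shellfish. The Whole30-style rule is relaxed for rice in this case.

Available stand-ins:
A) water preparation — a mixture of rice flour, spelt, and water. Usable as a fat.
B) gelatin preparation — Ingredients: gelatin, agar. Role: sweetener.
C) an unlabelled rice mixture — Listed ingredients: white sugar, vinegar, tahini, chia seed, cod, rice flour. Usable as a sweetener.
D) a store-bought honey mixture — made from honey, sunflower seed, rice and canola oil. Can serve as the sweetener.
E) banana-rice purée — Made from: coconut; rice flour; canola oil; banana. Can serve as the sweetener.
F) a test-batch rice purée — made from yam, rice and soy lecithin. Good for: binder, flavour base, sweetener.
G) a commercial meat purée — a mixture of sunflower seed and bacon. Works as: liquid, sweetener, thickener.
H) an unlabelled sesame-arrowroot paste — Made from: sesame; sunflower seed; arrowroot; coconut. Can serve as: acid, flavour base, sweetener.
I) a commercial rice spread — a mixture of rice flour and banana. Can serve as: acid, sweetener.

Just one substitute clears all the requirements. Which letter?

A: not usable as a sweetener; has spelt, so not Whole30-style — no
B: has gelatin, so not vegetarian — out
C: has white sugar, so not Whole30-style; has cod, so not vegetarian (and 1 more) — reject
D: has honey, so not honey-free — out
E: has coconut, so not coconut-free — out
F: has soy lecithin, so not Whole30-style — reject
G: has bacon, so not vegetarian — out
H: has sesame, so not sesame-free; has coconut, so not coconut-free — no
I: rice is permitted under the Whole30-style carve-out; nothing else excluded — OK

I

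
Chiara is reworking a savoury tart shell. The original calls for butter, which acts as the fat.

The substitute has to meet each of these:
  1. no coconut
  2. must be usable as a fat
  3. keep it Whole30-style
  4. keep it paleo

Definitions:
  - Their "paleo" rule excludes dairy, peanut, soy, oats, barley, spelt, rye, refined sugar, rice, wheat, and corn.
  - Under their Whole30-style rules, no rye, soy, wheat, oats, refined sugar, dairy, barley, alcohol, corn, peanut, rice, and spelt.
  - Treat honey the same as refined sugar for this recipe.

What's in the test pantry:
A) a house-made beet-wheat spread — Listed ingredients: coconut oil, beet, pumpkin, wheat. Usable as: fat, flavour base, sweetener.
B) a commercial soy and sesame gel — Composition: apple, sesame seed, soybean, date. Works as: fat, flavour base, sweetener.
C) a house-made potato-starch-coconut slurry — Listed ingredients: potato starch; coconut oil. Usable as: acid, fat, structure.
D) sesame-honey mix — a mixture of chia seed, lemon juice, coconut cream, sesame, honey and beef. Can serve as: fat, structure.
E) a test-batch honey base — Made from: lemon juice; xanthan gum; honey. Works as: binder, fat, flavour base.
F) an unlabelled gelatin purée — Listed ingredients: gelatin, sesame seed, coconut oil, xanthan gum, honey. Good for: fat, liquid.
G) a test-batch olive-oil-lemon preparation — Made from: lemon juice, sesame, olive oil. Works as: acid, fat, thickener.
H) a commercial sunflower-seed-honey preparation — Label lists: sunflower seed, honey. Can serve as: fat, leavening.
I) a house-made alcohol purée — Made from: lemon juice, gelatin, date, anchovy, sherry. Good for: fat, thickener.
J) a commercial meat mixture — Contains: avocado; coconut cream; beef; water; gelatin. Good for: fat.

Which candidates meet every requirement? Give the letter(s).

A: has wheat, so not paleo; has wheat, so not Whole30-style (and 1 more) — no
B: has soybean, so not paleo; has soybean, so not Whole30-style — no
C: has coconut oil, so not coconut-free — no
D: has honey, so not paleo; has honey, so not Whole30-style (and 1 more) — reject
E: has honey, so not paleo; has honey, so not Whole30-style — reject
F: has honey, so not paleo; has honey, so not Whole30-style (and 1 more) — reject
G: only sesame, olive oil and lemon juice; none excluded — valid
H: has honey, so not paleo; has honey, so not Whole30-style — no
I: has sherry, so not Whole30-style — no
J: has coconut cream, so not coconut-free — reject

G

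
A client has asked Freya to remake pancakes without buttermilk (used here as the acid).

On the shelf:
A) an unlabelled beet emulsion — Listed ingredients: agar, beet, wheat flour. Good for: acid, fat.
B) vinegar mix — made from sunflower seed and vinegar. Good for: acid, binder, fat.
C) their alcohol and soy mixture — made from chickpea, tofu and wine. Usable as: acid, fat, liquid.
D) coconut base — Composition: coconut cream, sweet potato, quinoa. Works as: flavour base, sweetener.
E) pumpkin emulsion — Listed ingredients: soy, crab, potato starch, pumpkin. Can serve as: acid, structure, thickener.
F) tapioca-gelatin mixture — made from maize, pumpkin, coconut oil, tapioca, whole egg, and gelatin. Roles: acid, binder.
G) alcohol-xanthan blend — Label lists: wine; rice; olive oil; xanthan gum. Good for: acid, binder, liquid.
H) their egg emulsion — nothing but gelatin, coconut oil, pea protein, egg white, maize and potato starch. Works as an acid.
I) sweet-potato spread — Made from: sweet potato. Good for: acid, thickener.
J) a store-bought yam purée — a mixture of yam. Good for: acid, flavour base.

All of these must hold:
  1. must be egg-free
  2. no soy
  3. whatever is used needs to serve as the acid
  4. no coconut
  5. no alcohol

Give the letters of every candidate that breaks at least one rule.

C, D, E, F, G, H

A: only wheat flour, agar, and beet; none excluded — keep
B: works as an acid, no alcohol, no soy — OK
C: has wine, so not alcohol-free; has tofu, so not soy-free — out
D: not usable as an acid; has coconut cream, so not coconut-free — no
E: has soy, so not soy-free — out
F: has coconut oil, so not coconut-free; has whole egg, so not egg-free — reject
G: has wine, so not alcohol-free — no
H: has coconut oil, so not coconut-free; has egg white, so not egg-free — out
I: only sweet potato; none excluded — keep
J: only yam; none excluded — valid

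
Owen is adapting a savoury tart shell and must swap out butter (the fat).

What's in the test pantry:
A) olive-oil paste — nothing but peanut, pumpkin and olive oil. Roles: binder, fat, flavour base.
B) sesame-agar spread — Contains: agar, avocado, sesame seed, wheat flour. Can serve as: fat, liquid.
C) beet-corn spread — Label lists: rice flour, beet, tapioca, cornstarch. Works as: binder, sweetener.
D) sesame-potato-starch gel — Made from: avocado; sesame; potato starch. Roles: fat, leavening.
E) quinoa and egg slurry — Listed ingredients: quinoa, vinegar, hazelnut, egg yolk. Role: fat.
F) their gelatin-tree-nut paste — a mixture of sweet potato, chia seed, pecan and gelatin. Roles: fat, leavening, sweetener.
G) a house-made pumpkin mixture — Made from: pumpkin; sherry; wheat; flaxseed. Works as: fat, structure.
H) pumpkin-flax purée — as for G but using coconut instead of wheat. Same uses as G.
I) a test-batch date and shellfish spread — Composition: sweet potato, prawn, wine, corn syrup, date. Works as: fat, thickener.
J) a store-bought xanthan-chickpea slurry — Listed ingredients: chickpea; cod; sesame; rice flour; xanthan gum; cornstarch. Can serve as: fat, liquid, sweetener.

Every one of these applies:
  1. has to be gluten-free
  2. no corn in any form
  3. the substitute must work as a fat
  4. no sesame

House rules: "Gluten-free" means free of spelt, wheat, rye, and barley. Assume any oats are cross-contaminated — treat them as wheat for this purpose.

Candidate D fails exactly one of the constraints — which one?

sesame-free

usable as a fat: satisfied
gluten-free: satisfied
corn-free: satisfied
sesame-free: has sesame — fails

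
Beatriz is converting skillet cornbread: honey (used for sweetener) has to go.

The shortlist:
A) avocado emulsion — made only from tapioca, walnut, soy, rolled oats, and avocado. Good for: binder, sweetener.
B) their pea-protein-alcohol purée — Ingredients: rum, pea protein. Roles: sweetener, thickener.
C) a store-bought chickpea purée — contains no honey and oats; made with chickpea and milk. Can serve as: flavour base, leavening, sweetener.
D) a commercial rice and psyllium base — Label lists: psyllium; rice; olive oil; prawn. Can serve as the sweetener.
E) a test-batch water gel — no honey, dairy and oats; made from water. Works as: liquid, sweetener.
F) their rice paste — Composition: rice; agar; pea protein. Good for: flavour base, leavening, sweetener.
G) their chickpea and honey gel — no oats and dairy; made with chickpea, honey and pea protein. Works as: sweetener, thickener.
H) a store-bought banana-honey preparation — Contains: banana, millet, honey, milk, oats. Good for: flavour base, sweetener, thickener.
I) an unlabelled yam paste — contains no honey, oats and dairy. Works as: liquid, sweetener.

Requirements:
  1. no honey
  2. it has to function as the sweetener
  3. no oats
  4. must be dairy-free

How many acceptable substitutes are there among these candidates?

5

A: has rolled oats, so not oat-free — out
B: only rum and pea protein; none excluded — OK
C: has milk, so not dairy-free — reject
D: rice and prawn etc. — none of it excluded — OK
E: no oats, no dairy — valid
F: only rice, agar and pea protein; none excluded — keep
G: has honey, so not honey-free — reject
H: has oats, so not oat-free; has milk, so not dairy-free (and 1 more) — out
I: works as a sweetener, no dairy, no honey — valid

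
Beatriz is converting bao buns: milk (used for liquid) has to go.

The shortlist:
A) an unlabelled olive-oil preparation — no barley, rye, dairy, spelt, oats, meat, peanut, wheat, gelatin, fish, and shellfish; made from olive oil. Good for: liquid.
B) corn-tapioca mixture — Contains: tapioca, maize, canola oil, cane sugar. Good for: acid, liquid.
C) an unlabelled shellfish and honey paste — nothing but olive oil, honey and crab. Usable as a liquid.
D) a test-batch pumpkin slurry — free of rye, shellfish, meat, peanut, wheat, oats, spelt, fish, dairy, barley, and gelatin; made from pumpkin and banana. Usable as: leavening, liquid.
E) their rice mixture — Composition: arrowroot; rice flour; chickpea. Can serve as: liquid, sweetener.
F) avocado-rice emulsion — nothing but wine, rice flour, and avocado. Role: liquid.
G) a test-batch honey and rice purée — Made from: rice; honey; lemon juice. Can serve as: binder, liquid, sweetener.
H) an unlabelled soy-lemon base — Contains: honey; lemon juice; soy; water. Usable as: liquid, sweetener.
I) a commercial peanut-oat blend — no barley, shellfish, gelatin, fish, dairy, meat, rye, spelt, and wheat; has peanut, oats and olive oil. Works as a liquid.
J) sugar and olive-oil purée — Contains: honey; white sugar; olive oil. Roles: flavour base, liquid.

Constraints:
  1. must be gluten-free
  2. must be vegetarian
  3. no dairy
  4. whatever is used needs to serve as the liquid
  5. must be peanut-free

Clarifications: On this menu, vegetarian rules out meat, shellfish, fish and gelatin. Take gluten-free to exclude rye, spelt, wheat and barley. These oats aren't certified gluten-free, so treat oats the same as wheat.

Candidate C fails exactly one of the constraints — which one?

usable as a liquid: satisfied
vegetarian: has crab — fails
gluten-free: satisfied
peanut-free: satisfied
dairy-free: satisfied

vegetarian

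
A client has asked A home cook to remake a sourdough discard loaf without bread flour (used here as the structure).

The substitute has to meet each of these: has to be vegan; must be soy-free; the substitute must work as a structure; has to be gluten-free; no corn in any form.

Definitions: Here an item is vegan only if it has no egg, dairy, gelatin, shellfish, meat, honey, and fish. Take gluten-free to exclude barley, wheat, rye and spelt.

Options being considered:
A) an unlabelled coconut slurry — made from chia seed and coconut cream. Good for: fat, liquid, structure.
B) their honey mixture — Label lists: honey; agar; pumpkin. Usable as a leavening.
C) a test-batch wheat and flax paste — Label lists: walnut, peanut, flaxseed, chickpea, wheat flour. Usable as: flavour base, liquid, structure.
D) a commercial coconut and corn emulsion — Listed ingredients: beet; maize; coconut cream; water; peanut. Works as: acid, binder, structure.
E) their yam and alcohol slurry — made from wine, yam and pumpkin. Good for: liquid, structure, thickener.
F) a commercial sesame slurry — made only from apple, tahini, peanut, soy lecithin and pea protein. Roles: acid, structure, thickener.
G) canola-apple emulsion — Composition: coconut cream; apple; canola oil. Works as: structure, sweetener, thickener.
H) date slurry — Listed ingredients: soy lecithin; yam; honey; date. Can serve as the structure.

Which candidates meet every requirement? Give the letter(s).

A, E, G

A: works as a structure, no corn, gluten-free — keep
B: not usable as a structure; has honey, so not vegan — no
C: has wheat flour, so not gluten-free — out
D: has maize, so not corn-free — no
E: gluten-free, no soy — valid
F: has soy lecithin, so not soy-free — no
G: all constraints satisfied — valid
H: has honey, so not vegan; has soy lecithin, so not soy-free — out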